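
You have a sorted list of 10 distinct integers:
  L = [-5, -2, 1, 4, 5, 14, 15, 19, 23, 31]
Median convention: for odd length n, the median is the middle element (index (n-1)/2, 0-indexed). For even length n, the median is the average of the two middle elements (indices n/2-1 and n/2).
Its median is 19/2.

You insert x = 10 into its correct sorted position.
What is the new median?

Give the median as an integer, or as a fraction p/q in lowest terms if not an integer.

Answer: 10

Derivation:
Old list (sorted, length 10): [-5, -2, 1, 4, 5, 14, 15, 19, 23, 31]
Old median = 19/2
Insert x = 10
Old length even (10). Middle pair: indices 4,5 = 5,14.
New length odd (11). New median = single middle element.
x = 10: 5 elements are < x, 5 elements are > x.
New sorted list: [-5, -2, 1, 4, 5, 10, 14, 15, 19, 23, 31]
New median = 10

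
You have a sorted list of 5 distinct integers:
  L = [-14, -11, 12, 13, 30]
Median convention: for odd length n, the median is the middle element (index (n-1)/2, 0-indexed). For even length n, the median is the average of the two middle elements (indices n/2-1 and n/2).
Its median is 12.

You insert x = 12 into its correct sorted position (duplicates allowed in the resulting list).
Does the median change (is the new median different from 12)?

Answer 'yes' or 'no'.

Old median = 12
Insert x = 12
New median = 12
Changed? no

Answer: no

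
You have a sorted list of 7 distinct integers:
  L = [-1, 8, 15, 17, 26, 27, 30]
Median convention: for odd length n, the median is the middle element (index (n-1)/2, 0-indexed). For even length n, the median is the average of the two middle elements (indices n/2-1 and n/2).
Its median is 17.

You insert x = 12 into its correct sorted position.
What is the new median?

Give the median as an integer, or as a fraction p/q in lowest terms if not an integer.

Answer: 16

Derivation:
Old list (sorted, length 7): [-1, 8, 15, 17, 26, 27, 30]
Old median = 17
Insert x = 12
Old length odd (7). Middle was index 3 = 17.
New length even (8). New median = avg of two middle elements.
x = 12: 2 elements are < x, 5 elements are > x.
New sorted list: [-1, 8, 12, 15, 17, 26, 27, 30]
New median = 16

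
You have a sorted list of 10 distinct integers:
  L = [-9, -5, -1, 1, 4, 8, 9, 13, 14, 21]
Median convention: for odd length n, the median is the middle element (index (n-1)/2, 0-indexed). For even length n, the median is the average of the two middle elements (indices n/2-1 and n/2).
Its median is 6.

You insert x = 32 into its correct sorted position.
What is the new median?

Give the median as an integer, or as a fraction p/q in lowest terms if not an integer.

Answer: 8

Derivation:
Old list (sorted, length 10): [-9, -5, -1, 1, 4, 8, 9, 13, 14, 21]
Old median = 6
Insert x = 32
Old length even (10). Middle pair: indices 4,5 = 4,8.
New length odd (11). New median = single middle element.
x = 32: 10 elements are < x, 0 elements are > x.
New sorted list: [-9, -5, -1, 1, 4, 8, 9, 13, 14, 21, 32]
New median = 8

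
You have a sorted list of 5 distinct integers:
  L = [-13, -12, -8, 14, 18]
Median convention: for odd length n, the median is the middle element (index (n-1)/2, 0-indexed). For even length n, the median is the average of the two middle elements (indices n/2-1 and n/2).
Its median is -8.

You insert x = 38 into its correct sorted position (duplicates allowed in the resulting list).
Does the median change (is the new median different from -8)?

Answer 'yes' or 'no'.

Answer: yes

Derivation:
Old median = -8
Insert x = 38
New median = 3
Changed? yes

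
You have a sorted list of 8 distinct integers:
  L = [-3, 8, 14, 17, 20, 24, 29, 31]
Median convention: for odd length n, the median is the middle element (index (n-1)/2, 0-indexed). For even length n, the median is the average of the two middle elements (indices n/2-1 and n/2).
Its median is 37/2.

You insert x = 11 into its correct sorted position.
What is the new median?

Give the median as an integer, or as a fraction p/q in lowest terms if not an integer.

Answer: 17

Derivation:
Old list (sorted, length 8): [-3, 8, 14, 17, 20, 24, 29, 31]
Old median = 37/2
Insert x = 11
Old length even (8). Middle pair: indices 3,4 = 17,20.
New length odd (9). New median = single middle element.
x = 11: 2 elements are < x, 6 elements are > x.
New sorted list: [-3, 8, 11, 14, 17, 20, 24, 29, 31]
New median = 17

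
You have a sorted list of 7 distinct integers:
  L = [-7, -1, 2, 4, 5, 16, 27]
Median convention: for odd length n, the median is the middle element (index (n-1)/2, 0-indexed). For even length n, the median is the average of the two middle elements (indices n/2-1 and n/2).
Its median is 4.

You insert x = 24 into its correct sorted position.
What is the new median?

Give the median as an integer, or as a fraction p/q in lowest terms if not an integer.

Old list (sorted, length 7): [-7, -1, 2, 4, 5, 16, 27]
Old median = 4
Insert x = 24
Old length odd (7). Middle was index 3 = 4.
New length even (8). New median = avg of two middle elements.
x = 24: 6 elements are < x, 1 elements are > x.
New sorted list: [-7, -1, 2, 4, 5, 16, 24, 27]
New median = 9/2

Answer: 9/2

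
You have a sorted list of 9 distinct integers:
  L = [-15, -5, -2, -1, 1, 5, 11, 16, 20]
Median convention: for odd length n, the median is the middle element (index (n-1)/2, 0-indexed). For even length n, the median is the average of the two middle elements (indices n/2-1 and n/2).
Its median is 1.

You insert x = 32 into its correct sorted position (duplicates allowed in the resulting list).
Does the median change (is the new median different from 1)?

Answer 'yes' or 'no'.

Old median = 1
Insert x = 32
New median = 3
Changed? yes

Answer: yes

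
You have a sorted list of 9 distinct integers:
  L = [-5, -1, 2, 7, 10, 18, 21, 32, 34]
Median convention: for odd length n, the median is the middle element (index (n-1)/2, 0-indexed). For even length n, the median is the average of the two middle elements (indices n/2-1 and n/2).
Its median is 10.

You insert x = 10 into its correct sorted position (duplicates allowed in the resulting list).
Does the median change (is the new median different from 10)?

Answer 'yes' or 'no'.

Answer: no

Derivation:
Old median = 10
Insert x = 10
New median = 10
Changed? no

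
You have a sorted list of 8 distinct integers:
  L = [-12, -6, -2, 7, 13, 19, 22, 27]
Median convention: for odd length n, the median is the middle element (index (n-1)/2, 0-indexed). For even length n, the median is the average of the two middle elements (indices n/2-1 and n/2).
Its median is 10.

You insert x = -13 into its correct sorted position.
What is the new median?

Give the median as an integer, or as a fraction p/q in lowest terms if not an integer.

Old list (sorted, length 8): [-12, -6, -2, 7, 13, 19, 22, 27]
Old median = 10
Insert x = -13
Old length even (8). Middle pair: indices 3,4 = 7,13.
New length odd (9). New median = single middle element.
x = -13: 0 elements are < x, 8 elements are > x.
New sorted list: [-13, -12, -6, -2, 7, 13, 19, 22, 27]
New median = 7

Answer: 7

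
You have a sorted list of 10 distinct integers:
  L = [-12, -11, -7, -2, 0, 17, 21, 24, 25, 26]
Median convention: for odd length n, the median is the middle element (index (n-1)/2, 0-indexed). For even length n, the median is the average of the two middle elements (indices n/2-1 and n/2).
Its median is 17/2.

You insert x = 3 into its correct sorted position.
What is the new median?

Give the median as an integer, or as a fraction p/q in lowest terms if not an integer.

Old list (sorted, length 10): [-12, -11, -7, -2, 0, 17, 21, 24, 25, 26]
Old median = 17/2
Insert x = 3
Old length even (10). Middle pair: indices 4,5 = 0,17.
New length odd (11). New median = single middle element.
x = 3: 5 elements are < x, 5 elements are > x.
New sorted list: [-12, -11, -7, -2, 0, 3, 17, 21, 24, 25, 26]
New median = 3

Answer: 3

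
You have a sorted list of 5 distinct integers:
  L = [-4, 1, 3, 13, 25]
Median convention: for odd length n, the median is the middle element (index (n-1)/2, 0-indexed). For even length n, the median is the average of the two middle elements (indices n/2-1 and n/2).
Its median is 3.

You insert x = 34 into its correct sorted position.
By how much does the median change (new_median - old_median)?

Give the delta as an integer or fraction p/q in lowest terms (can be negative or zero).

Answer: 5

Derivation:
Old median = 3
After inserting x = 34: new sorted = [-4, 1, 3, 13, 25, 34]
New median = 8
Delta = 8 - 3 = 5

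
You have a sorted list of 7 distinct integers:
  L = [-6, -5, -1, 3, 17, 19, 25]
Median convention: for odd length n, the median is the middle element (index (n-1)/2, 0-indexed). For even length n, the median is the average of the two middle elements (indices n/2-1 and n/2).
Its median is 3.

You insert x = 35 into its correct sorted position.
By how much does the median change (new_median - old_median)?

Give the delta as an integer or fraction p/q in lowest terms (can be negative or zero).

Answer: 7

Derivation:
Old median = 3
After inserting x = 35: new sorted = [-6, -5, -1, 3, 17, 19, 25, 35]
New median = 10
Delta = 10 - 3 = 7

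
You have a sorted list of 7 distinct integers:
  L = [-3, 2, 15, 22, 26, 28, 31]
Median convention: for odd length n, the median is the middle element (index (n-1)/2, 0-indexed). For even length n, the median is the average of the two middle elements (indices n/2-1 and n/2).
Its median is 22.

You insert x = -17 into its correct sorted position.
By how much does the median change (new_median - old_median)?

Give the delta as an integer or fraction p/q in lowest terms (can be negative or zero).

Answer: -7/2

Derivation:
Old median = 22
After inserting x = -17: new sorted = [-17, -3, 2, 15, 22, 26, 28, 31]
New median = 37/2
Delta = 37/2 - 22 = -7/2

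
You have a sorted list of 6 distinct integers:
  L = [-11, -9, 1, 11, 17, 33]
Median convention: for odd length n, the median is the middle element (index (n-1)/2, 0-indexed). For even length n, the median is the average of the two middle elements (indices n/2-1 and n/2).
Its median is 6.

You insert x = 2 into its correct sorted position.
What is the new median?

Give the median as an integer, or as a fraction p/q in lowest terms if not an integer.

Old list (sorted, length 6): [-11, -9, 1, 11, 17, 33]
Old median = 6
Insert x = 2
Old length even (6). Middle pair: indices 2,3 = 1,11.
New length odd (7). New median = single middle element.
x = 2: 3 elements are < x, 3 elements are > x.
New sorted list: [-11, -9, 1, 2, 11, 17, 33]
New median = 2

Answer: 2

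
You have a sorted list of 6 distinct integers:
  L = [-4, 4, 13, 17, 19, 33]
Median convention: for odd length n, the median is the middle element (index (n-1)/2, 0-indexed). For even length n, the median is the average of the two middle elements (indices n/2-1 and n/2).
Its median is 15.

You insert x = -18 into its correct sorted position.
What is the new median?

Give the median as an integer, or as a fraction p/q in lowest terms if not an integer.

Old list (sorted, length 6): [-4, 4, 13, 17, 19, 33]
Old median = 15
Insert x = -18
Old length even (6). Middle pair: indices 2,3 = 13,17.
New length odd (7). New median = single middle element.
x = -18: 0 elements are < x, 6 elements are > x.
New sorted list: [-18, -4, 4, 13, 17, 19, 33]
New median = 13

Answer: 13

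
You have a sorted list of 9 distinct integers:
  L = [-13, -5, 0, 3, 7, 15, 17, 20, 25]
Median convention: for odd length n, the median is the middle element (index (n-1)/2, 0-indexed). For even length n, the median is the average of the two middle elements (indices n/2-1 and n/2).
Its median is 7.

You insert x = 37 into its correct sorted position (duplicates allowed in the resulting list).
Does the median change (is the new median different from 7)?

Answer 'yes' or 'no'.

Answer: yes

Derivation:
Old median = 7
Insert x = 37
New median = 11
Changed? yes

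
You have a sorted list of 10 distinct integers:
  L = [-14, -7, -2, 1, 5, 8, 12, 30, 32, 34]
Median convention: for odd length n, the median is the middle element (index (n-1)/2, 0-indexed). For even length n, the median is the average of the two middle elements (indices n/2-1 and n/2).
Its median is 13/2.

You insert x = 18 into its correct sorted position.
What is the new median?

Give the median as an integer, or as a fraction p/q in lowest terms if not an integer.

Old list (sorted, length 10): [-14, -7, -2, 1, 5, 8, 12, 30, 32, 34]
Old median = 13/2
Insert x = 18
Old length even (10). Middle pair: indices 4,5 = 5,8.
New length odd (11). New median = single middle element.
x = 18: 7 elements are < x, 3 elements are > x.
New sorted list: [-14, -7, -2, 1, 5, 8, 12, 18, 30, 32, 34]
New median = 8

Answer: 8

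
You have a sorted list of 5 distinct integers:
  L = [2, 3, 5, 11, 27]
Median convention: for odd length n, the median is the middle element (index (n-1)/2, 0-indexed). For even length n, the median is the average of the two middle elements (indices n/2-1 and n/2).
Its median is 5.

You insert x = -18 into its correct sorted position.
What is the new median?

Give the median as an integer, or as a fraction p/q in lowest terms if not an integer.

Old list (sorted, length 5): [2, 3, 5, 11, 27]
Old median = 5
Insert x = -18
Old length odd (5). Middle was index 2 = 5.
New length even (6). New median = avg of two middle elements.
x = -18: 0 elements are < x, 5 elements are > x.
New sorted list: [-18, 2, 3, 5, 11, 27]
New median = 4

Answer: 4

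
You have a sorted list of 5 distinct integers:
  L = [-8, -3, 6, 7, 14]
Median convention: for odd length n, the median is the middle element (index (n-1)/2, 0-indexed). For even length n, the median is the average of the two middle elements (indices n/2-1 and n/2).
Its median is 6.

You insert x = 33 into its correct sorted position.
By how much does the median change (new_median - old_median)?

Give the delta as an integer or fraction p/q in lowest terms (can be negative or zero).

Old median = 6
After inserting x = 33: new sorted = [-8, -3, 6, 7, 14, 33]
New median = 13/2
Delta = 13/2 - 6 = 1/2

Answer: 1/2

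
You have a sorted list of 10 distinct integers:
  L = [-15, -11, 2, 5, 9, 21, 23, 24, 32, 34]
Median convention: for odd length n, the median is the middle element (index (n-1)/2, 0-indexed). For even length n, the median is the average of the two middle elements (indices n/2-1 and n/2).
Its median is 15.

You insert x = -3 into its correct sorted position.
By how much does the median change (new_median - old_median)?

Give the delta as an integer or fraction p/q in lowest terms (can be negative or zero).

Answer: -6

Derivation:
Old median = 15
After inserting x = -3: new sorted = [-15, -11, -3, 2, 5, 9, 21, 23, 24, 32, 34]
New median = 9
Delta = 9 - 15 = -6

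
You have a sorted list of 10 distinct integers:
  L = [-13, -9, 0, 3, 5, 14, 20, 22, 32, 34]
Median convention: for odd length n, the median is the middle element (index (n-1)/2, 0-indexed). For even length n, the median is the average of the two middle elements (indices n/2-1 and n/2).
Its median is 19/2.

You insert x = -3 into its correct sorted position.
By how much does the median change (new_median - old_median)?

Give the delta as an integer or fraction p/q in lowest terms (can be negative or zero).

Answer: -9/2

Derivation:
Old median = 19/2
After inserting x = -3: new sorted = [-13, -9, -3, 0, 3, 5, 14, 20, 22, 32, 34]
New median = 5
Delta = 5 - 19/2 = -9/2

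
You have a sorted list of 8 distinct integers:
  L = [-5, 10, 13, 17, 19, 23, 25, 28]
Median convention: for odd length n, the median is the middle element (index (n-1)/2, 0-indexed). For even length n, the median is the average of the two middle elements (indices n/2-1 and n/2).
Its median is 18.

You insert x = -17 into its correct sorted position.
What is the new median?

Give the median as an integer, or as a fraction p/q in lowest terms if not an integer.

Answer: 17

Derivation:
Old list (sorted, length 8): [-5, 10, 13, 17, 19, 23, 25, 28]
Old median = 18
Insert x = -17
Old length even (8). Middle pair: indices 3,4 = 17,19.
New length odd (9). New median = single middle element.
x = -17: 0 elements are < x, 8 elements are > x.
New sorted list: [-17, -5, 10, 13, 17, 19, 23, 25, 28]
New median = 17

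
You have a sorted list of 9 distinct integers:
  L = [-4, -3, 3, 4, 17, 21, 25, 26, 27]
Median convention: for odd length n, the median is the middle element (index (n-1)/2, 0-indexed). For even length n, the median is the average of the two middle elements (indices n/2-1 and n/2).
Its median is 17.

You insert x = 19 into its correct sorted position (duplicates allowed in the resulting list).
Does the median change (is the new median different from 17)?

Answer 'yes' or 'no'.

Old median = 17
Insert x = 19
New median = 18
Changed? yes

Answer: yes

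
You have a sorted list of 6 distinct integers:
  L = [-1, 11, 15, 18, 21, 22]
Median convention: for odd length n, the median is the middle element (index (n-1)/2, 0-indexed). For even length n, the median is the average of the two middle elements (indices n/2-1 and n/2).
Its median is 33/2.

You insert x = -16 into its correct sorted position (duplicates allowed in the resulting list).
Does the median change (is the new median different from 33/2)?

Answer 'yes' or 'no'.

Answer: yes

Derivation:
Old median = 33/2
Insert x = -16
New median = 15
Changed? yes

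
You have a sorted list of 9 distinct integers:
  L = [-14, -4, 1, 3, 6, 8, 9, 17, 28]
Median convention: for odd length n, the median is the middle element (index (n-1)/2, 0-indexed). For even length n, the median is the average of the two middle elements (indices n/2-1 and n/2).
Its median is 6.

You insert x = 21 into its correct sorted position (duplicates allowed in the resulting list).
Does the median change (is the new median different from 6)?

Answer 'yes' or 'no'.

Answer: yes

Derivation:
Old median = 6
Insert x = 21
New median = 7
Changed? yes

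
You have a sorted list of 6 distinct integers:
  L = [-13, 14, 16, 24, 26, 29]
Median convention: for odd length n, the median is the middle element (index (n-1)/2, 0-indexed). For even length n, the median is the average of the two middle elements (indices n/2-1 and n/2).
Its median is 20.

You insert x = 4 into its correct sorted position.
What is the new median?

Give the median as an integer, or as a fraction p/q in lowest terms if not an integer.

Answer: 16

Derivation:
Old list (sorted, length 6): [-13, 14, 16, 24, 26, 29]
Old median = 20
Insert x = 4
Old length even (6). Middle pair: indices 2,3 = 16,24.
New length odd (7). New median = single middle element.
x = 4: 1 elements are < x, 5 elements are > x.
New sorted list: [-13, 4, 14, 16, 24, 26, 29]
New median = 16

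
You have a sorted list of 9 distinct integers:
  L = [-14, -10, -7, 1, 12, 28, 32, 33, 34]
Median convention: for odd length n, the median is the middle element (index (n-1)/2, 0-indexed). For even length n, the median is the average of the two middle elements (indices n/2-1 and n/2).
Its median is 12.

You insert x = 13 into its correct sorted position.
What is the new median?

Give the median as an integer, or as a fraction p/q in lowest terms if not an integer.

Old list (sorted, length 9): [-14, -10, -7, 1, 12, 28, 32, 33, 34]
Old median = 12
Insert x = 13
Old length odd (9). Middle was index 4 = 12.
New length even (10). New median = avg of two middle elements.
x = 13: 5 elements are < x, 4 elements are > x.
New sorted list: [-14, -10, -7, 1, 12, 13, 28, 32, 33, 34]
New median = 25/2

Answer: 25/2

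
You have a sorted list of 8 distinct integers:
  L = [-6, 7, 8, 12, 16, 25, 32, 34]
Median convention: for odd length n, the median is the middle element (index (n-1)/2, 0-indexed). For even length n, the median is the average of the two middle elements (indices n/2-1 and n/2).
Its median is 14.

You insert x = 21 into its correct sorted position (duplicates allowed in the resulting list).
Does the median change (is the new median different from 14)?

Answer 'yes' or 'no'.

Answer: yes

Derivation:
Old median = 14
Insert x = 21
New median = 16
Changed? yes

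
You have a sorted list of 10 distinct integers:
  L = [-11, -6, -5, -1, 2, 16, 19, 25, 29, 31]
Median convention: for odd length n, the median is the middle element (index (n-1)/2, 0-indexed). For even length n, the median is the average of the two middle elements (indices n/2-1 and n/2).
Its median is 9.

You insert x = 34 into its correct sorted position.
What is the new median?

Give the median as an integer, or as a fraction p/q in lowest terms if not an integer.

Old list (sorted, length 10): [-11, -6, -5, -1, 2, 16, 19, 25, 29, 31]
Old median = 9
Insert x = 34
Old length even (10). Middle pair: indices 4,5 = 2,16.
New length odd (11). New median = single middle element.
x = 34: 10 elements are < x, 0 elements are > x.
New sorted list: [-11, -6, -5, -1, 2, 16, 19, 25, 29, 31, 34]
New median = 16

Answer: 16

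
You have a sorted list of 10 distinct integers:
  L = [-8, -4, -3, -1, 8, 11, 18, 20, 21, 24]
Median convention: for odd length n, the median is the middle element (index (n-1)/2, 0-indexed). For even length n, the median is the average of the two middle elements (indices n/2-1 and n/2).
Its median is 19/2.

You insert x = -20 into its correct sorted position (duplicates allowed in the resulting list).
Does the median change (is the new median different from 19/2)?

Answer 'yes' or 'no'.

Answer: yes

Derivation:
Old median = 19/2
Insert x = -20
New median = 8
Changed? yes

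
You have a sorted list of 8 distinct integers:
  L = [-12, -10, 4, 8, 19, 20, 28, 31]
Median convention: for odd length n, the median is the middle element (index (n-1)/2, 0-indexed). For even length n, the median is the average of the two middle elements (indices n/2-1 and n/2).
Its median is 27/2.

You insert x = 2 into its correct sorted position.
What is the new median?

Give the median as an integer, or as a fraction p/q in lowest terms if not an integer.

Answer: 8

Derivation:
Old list (sorted, length 8): [-12, -10, 4, 8, 19, 20, 28, 31]
Old median = 27/2
Insert x = 2
Old length even (8). Middle pair: indices 3,4 = 8,19.
New length odd (9). New median = single middle element.
x = 2: 2 elements are < x, 6 elements are > x.
New sorted list: [-12, -10, 2, 4, 8, 19, 20, 28, 31]
New median = 8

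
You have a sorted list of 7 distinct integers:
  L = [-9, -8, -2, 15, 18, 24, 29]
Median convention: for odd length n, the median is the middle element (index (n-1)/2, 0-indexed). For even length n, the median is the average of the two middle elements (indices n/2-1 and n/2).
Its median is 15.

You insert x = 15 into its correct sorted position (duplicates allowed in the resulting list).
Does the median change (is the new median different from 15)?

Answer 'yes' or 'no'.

Answer: no

Derivation:
Old median = 15
Insert x = 15
New median = 15
Changed? no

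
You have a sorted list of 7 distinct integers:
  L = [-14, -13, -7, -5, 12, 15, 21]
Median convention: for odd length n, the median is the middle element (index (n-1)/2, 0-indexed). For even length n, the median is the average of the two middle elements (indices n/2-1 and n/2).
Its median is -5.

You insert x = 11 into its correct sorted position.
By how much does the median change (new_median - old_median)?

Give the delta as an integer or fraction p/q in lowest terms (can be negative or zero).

Answer: 8

Derivation:
Old median = -5
After inserting x = 11: new sorted = [-14, -13, -7, -5, 11, 12, 15, 21]
New median = 3
Delta = 3 - -5 = 8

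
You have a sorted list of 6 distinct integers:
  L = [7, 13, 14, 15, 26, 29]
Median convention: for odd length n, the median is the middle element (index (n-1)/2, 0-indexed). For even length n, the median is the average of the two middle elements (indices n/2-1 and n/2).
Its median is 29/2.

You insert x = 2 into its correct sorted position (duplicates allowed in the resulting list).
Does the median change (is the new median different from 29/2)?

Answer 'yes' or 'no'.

Answer: yes

Derivation:
Old median = 29/2
Insert x = 2
New median = 14
Changed? yes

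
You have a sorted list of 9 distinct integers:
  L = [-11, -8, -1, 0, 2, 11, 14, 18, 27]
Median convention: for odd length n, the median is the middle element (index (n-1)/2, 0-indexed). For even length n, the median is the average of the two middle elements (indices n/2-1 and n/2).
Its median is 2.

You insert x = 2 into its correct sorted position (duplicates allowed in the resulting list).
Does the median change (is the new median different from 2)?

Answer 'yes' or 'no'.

Old median = 2
Insert x = 2
New median = 2
Changed? no

Answer: no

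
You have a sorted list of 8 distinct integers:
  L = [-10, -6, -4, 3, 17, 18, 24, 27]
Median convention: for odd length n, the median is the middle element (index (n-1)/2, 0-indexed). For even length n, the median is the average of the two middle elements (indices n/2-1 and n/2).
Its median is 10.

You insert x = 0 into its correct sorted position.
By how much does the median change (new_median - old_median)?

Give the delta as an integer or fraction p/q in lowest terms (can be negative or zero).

Old median = 10
After inserting x = 0: new sorted = [-10, -6, -4, 0, 3, 17, 18, 24, 27]
New median = 3
Delta = 3 - 10 = -7

Answer: -7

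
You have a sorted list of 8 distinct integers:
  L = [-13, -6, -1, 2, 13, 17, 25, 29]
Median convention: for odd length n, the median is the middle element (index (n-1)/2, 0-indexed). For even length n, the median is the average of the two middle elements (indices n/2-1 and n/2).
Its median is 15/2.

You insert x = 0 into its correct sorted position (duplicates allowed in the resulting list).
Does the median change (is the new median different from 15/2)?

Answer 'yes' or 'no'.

Old median = 15/2
Insert x = 0
New median = 2
Changed? yes

Answer: yes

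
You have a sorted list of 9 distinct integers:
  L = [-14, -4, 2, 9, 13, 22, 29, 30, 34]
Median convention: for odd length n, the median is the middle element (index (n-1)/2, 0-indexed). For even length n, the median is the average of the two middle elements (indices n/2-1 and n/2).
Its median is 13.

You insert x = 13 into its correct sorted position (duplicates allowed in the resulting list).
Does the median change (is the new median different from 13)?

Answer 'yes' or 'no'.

Answer: no

Derivation:
Old median = 13
Insert x = 13
New median = 13
Changed? no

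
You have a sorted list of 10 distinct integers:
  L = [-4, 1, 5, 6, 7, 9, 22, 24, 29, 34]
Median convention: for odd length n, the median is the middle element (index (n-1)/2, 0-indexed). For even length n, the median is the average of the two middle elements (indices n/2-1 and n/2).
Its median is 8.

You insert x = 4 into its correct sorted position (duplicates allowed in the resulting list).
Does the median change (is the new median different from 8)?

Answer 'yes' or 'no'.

Old median = 8
Insert x = 4
New median = 7
Changed? yes

Answer: yes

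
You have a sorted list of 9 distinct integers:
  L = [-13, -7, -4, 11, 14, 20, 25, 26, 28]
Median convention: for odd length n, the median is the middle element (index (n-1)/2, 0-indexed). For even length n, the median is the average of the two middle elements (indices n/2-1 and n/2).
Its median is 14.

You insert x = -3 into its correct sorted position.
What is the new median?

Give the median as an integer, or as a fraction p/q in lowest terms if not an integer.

Answer: 25/2

Derivation:
Old list (sorted, length 9): [-13, -7, -4, 11, 14, 20, 25, 26, 28]
Old median = 14
Insert x = -3
Old length odd (9). Middle was index 4 = 14.
New length even (10). New median = avg of two middle elements.
x = -3: 3 elements are < x, 6 elements are > x.
New sorted list: [-13, -7, -4, -3, 11, 14, 20, 25, 26, 28]
New median = 25/2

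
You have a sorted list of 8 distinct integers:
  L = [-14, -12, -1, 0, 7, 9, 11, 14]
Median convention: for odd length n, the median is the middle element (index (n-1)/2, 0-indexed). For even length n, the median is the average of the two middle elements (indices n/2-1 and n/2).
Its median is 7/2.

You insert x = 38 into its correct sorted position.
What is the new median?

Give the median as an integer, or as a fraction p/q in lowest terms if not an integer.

Answer: 7

Derivation:
Old list (sorted, length 8): [-14, -12, -1, 0, 7, 9, 11, 14]
Old median = 7/2
Insert x = 38
Old length even (8). Middle pair: indices 3,4 = 0,7.
New length odd (9). New median = single middle element.
x = 38: 8 elements are < x, 0 elements are > x.
New sorted list: [-14, -12, -1, 0, 7, 9, 11, 14, 38]
New median = 7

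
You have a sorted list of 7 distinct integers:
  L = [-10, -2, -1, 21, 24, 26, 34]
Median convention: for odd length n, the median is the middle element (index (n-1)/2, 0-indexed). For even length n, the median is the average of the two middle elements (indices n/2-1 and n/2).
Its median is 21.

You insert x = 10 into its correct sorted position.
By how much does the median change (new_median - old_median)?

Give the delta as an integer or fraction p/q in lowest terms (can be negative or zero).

Answer: -11/2

Derivation:
Old median = 21
After inserting x = 10: new sorted = [-10, -2, -1, 10, 21, 24, 26, 34]
New median = 31/2
Delta = 31/2 - 21 = -11/2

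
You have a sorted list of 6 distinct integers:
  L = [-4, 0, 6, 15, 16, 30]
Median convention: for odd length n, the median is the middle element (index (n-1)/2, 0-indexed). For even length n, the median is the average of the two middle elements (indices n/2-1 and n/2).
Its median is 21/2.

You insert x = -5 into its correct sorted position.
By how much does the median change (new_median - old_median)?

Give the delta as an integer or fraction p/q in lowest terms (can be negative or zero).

Answer: -9/2

Derivation:
Old median = 21/2
After inserting x = -5: new sorted = [-5, -4, 0, 6, 15, 16, 30]
New median = 6
Delta = 6 - 21/2 = -9/2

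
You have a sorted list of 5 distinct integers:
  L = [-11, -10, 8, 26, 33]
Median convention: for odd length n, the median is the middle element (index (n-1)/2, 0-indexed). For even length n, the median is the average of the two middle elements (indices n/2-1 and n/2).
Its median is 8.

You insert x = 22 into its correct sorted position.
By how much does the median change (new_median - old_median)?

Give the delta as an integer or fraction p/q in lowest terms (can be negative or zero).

Answer: 7

Derivation:
Old median = 8
After inserting x = 22: new sorted = [-11, -10, 8, 22, 26, 33]
New median = 15
Delta = 15 - 8 = 7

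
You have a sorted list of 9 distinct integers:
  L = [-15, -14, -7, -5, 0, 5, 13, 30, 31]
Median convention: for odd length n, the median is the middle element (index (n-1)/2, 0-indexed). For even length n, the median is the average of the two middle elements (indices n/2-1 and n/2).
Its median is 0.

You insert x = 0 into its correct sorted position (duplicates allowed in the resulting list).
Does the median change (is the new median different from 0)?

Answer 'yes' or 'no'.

Answer: no

Derivation:
Old median = 0
Insert x = 0
New median = 0
Changed? no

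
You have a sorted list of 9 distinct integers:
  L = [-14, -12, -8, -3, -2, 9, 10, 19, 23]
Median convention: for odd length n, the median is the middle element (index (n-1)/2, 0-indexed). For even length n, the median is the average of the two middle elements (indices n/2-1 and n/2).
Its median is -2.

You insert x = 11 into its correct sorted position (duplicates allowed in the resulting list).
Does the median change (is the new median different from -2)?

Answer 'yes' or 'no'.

Answer: yes

Derivation:
Old median = -2
Insert x = 11
New median = 7/2
Changed? yes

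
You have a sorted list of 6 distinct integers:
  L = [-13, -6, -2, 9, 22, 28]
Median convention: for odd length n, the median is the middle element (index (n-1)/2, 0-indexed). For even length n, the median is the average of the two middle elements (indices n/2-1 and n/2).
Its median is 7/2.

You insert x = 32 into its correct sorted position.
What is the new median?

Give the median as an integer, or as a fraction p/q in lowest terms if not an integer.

Answer: 9

Derivation:
Old list (sorted, length 6): [-13, -6, -2, 9, 22, 28]
Old median = 7/2
Insert x = 32
Old length even (6). Middle pair: indices 2,3 = -2,9.
New length odd (7). New median = single middle element.
x = 32: 6 elements are < x, 0 elements are > x.
New sorted list: [-13, -6, -2, 9, 22, 28, 32]
New median = 9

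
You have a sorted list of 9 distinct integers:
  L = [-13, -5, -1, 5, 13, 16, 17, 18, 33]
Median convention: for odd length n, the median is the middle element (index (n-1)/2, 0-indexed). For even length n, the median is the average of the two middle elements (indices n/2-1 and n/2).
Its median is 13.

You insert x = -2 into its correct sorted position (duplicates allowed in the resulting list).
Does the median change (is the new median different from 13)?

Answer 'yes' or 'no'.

Old median = 13
Insert x = -2
New median = 9
Changed? yes

Answer: yes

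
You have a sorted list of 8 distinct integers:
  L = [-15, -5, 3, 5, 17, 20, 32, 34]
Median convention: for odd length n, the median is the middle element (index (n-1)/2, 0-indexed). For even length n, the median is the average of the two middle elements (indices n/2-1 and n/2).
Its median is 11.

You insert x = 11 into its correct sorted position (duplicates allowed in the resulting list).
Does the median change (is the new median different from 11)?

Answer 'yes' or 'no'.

Answer: no

Derivation:
Old median = 11
Insert x = 11
New median = 11
Changed? no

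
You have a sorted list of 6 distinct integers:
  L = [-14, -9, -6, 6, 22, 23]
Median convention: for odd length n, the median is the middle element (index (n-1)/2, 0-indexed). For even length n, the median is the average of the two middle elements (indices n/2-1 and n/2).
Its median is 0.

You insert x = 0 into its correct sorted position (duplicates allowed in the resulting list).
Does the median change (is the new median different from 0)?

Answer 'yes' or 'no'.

Answer: no

Derivation:
Old median = 0
Insert x = 0
New median = 0
Changed? no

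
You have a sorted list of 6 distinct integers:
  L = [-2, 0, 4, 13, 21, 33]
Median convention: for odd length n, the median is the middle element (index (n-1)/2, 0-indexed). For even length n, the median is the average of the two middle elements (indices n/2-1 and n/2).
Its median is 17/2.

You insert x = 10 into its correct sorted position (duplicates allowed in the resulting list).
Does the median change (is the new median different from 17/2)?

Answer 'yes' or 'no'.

Answer: yes

Derivation:
Old median = 17/2
Insert x = 10
New median = 10
Changed? yes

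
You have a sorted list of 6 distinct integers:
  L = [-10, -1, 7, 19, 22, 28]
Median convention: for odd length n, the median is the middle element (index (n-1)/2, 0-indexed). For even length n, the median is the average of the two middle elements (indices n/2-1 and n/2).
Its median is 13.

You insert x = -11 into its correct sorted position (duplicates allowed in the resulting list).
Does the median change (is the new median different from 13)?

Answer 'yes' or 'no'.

Answer: yes

Derivation:
Old median = 13
Insert x = -11
New median = 7
Changed? yes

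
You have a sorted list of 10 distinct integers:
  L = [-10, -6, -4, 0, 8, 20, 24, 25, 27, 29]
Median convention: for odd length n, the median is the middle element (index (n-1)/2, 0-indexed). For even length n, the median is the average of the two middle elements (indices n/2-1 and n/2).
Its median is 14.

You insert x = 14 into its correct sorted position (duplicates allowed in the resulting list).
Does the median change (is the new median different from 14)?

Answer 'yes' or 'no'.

Old median = 14
Insert x = 14
New median = 14
Changed? no

Answer: no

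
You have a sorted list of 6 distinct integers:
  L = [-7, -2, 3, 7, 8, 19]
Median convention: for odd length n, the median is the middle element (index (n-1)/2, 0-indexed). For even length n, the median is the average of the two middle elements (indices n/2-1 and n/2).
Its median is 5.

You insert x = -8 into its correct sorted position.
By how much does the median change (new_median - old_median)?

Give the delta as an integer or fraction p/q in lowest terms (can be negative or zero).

Old median = 5
After inserting x = -8: new sorted = [-8, -7, -2, 3, 7, 8, 19]
New median = 3
Delta = 3 - 5 = -2

Answer: -2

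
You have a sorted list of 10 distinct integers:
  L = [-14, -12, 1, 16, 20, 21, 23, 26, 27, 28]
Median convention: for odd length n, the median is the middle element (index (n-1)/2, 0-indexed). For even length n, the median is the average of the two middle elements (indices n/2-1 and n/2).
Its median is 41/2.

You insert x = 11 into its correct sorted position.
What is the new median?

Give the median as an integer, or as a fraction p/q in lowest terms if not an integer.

Old list (sorted, length 10): [-14, -12, 1, 16, 20, 21, 23, 26, 27, 28]
Old median = 41/2
Insert x = 11
Old length even (10). Middle pair: indices 4,5 = 20,21.
New length odd (11). New median = single middle element.
x = 11: 3 elements are < x, 7 elements are > x.
New sorted list: [-14, -12, 1, 11, 16, 20, 21, 23, 26, 27, 28]
New median = 20

Answer: 20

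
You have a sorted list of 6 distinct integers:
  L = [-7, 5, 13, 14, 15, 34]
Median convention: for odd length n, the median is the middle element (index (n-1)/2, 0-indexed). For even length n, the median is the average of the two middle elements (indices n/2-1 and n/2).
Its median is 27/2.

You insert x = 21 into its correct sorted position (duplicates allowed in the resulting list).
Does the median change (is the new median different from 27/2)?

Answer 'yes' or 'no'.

Answer: yes

Derivation:
Old median = 27/2
Insert x = 21
New median = 14
Changed? yes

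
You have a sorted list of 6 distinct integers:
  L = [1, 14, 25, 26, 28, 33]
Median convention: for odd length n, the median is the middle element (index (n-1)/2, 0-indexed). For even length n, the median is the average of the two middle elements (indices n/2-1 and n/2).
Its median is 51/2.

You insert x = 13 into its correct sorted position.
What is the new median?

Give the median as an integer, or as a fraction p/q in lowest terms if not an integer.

Old list (sorted, length 6): [1, 14, 25, 26, 28, 33]
Old median = 51/2
Insert x = 13
Old length even (6). Middle pair: indices 2,3 = 25,26.
New length odd (7). New median = single middle element.
x = 13: 1 elements are < x, 5 elements are > x.
New sorted list: [1, 13, 14, 25, 26, 28, 33]
New median = 25

Answer: 25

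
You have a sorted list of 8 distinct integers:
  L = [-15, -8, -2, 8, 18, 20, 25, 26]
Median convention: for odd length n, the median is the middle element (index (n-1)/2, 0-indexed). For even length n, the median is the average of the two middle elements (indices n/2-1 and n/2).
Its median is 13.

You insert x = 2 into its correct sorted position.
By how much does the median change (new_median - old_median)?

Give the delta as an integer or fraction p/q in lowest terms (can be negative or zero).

Old median = 13
After inserting x = 2: new sorted = [-15, -8, -2, 2, 8, 18, 20, 25, 26]
New median = 8
Delta = 8 - 13 = -5

Answer: -5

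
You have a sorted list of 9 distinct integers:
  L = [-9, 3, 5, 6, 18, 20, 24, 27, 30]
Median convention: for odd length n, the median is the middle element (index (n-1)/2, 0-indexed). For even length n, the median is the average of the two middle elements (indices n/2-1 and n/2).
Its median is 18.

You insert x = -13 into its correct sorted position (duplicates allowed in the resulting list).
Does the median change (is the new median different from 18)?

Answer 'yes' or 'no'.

Answer: yes

Derivation:
Old median = 18
Insert x = -13
New median = 12
Changed? yes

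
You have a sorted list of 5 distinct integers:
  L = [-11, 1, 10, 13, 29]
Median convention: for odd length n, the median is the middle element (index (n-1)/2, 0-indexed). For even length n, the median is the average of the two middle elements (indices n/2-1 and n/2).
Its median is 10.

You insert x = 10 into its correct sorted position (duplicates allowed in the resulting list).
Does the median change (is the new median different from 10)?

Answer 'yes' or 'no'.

Answer: no

Derivation:
Old median = 10
Insert x = 10
New median = 10
Changed? no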